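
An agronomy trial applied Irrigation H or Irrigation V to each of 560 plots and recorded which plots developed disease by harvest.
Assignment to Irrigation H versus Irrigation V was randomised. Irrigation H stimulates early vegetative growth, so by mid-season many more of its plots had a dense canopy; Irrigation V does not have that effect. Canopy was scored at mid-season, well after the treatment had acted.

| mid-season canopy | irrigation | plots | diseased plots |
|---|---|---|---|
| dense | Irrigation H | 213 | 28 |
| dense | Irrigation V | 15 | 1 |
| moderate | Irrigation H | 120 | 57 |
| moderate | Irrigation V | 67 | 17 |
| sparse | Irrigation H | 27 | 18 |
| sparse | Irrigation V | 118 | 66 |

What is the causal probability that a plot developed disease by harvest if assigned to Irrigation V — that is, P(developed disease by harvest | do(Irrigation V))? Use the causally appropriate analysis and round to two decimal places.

0.42

Irrigation V is lower inside every mid-season canopy stratum but Irrigation H is lower in aggregate. Whether to stratify depends on how mid-season canopy relates to the irrigation.
Mid-season canopy is downstream of the irrigation. One should not condition on a consequence of treatment, so the overall rates are the right comparison.
So P(outcome | do(Irrigation V)) is just the pooled rate for Irrigation V: 84/200 = 0.420.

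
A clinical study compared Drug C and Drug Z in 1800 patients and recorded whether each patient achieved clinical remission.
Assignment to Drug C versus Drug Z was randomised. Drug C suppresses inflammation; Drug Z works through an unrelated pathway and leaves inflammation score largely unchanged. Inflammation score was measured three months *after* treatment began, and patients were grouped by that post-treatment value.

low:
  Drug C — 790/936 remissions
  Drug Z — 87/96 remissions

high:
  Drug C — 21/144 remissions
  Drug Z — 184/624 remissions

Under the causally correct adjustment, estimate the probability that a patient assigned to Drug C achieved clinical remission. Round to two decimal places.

The inflammation score-specific comparison favours Drug Z throughout, but the pooled figures favour Drug C. The question is whether to condition on inflammation score.
The distribution of inflammation score is itself part of what the drug does — it is an intermediate outcome. Holding it fixed would remove that part of the effect; the total effect is the pooled difference.
So P(outcome | do(Drug C)) is just the pooled rate for Drug C: 811/1080 = 0.751.

0.75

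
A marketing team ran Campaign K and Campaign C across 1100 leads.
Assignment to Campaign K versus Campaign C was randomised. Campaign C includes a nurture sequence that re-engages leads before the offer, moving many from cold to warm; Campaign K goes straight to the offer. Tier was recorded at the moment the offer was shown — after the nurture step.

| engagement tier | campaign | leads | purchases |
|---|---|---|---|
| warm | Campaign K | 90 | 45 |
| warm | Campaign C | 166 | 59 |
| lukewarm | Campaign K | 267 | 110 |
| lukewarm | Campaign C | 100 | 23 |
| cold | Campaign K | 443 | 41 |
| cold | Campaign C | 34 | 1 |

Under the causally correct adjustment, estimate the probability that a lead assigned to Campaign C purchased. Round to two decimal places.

0.28

Campaign K is higher inside every engagement tier stratum but Campaign C is higher in aggregate. Whether to stratify depends on how engagement tier relates to the campaign.
Because the campaign influences engagement tier, engagement tier is a post-treatment mediator, not a confounder. Stratifying on it would bias the estimate; the causal effect is the crude pooled difference.
So P(outcome | do(Campaign C)) is just the pooled rate for Campaign C: 83/300 = 0.277.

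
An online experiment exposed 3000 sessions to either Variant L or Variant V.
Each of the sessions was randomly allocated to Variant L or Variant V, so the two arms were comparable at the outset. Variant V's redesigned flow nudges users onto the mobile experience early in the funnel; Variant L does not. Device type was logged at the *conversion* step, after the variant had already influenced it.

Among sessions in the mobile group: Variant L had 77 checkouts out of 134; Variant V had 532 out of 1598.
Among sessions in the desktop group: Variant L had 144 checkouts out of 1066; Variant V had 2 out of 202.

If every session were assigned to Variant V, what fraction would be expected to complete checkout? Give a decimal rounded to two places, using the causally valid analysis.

Device type lies on the pathway variant → device type → outcome, so adjusting for it blocks the indirect effect. For the total causal effect of variant, use the unadjusted pooled rates.
So P(outcome | do(Variant V)) is just the pooled rate for Variant V: 534/1800 = 0.297.

0.30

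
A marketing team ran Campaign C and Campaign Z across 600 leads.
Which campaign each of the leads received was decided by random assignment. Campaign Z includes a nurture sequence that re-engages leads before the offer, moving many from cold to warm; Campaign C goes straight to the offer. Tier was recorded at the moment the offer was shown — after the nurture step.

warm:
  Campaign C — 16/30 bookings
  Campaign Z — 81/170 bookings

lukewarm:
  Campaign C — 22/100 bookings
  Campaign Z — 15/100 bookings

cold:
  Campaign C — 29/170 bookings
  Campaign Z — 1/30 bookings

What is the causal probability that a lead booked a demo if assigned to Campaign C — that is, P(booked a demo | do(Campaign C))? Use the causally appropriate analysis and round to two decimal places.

Because the campaign influences engagement tier, engagement tier is a post-treatment mediator, not a confounder. Stratifying on it would bias the estimate; the causal effect is the crude pooled difference.
So P(outcome | do(Campaign C)) is just the pooled rate for Campaign C: 67/300 = 0.223.

0.22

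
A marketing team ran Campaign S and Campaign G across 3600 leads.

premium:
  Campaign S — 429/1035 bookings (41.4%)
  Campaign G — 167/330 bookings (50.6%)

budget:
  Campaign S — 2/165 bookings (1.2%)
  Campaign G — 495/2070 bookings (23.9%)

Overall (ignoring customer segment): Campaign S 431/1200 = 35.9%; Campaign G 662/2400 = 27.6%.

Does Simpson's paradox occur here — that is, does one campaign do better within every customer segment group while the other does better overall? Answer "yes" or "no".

yes

Within each customer segment level (premium 41.4% vs 50.6%; budget 1.2% vs 23.9%), Campaign G has the higher rate every time. Pooled: 35.9% vs 27.6% — Campaign S has the higher rate overall. The two comparisons disagree.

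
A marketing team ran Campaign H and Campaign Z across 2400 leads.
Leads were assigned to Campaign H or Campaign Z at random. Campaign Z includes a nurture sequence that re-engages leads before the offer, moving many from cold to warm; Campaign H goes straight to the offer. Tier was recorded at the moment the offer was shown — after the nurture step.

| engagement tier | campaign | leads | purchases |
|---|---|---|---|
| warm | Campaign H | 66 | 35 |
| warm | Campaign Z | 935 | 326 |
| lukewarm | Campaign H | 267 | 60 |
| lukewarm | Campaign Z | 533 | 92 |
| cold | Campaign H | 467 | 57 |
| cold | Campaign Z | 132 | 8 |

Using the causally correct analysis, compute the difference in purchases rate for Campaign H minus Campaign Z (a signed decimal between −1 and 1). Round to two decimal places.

Within every engagement tier level Campaign H has the higher rate, yet pooled Campaign Z does — Simpson's reversal.
Engagement tier is recorded after the campaign and is itself shifted by it — it sits on the causal path from campaign to outcome. Conditioning on a mediator would strip out part of the effect we want; the pooled comparison gives the total causal effect.
The causal difference is the pooled difference: 0.190 − 0.266 = -0.076.

-0.08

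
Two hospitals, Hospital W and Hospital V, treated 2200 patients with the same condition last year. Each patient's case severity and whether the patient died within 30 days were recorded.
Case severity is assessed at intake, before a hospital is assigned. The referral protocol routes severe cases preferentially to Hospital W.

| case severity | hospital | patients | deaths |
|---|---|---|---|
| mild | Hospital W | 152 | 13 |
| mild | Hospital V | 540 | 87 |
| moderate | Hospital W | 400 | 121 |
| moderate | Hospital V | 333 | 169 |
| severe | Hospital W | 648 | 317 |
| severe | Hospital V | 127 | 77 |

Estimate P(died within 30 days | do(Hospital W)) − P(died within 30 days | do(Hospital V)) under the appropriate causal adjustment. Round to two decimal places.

-0.13

The case severity-specific comparison favours Hospital W throughout, but the pooled figures favour Hospital V. The question is whether to condition on case severity.
Case severity is set before the hospital has any effect — it is not caused by the hospital — and it independently drives the outcome. That makes it a confounder, so the causal comparison is within case severity levels.
Adjusting over the population distribution of case severity: 0.315·(0.086−0.161) + 0.333·(0.302−0.508) + 0.352·(0.489−0.606) = -0.133.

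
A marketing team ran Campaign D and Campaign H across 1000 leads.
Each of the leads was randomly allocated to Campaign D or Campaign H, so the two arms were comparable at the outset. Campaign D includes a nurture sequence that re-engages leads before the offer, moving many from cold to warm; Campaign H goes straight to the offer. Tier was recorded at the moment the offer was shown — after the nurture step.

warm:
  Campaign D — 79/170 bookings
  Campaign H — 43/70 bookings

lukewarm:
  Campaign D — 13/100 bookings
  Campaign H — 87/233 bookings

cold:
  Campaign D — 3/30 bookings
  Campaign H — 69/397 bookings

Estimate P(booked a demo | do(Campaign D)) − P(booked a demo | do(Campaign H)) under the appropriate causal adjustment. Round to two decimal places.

Because the campaign influences engagement tier, engagement tier is a post-treatment mediator, not a confounder. Stratifying on it would bias the estimate; the causal effect is the crude pooled difference.
The causal difference is the pooled difference: 0.317 − 0.284 = +0.032.

+0.03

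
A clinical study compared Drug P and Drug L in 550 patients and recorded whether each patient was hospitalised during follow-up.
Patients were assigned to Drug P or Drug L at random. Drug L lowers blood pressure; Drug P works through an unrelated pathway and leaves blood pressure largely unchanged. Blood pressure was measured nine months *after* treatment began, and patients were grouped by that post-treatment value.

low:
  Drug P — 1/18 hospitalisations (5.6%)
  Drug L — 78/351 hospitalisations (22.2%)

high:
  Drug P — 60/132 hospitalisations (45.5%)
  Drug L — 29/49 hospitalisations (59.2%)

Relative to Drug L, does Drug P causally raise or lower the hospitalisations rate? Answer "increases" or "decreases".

The stratified and pooled comparisons disagree (Drug P wins within each blood pressure; Drug L wins overall), so the answer turns on the causal role of blood pressure.
Because the drug influences blood pressure, blood pressure is a post-treatment mediator, not a confounder. Stratifying on it would bias the estimate; the causal effect is the crude pooled difference.
Pooled: Drug P 40.7% vs Drug L 26.8%; Drug L is lower overall.

increases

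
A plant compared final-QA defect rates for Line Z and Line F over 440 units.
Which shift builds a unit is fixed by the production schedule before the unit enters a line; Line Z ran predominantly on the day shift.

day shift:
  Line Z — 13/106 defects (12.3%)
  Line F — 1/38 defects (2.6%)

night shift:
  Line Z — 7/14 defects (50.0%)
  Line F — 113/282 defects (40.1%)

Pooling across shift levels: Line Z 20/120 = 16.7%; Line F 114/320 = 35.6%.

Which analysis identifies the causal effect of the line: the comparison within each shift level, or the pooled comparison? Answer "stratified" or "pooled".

stratified

Shift satisfies the back-door criterion: it is not a descendant of the line, and it blocks the spurious path from line to outcome. Adjusting for it (i.e., using the within-shift rates) gives the causal effect.
Within each level — day shift: 12.3% vs 2.6%; night shift: 50.0% vs 40.1% — Line F is lower every time.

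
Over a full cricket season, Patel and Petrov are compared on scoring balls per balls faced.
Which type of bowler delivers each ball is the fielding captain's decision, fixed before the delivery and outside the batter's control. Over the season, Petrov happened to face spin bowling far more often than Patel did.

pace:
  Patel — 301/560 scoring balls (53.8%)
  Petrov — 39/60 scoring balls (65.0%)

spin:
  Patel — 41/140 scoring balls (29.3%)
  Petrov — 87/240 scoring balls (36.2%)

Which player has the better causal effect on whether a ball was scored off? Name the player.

Petrov

Bowling type differs across players for reasons unrelated to any effect of the player itself, and it separately predicts the outcome — a classic confounder. We must compare within bowling type levels.
Within each level — pace: 53.8% vs 65.0%; spin: 29.3% vs 36.2% — Petrov is higher every time.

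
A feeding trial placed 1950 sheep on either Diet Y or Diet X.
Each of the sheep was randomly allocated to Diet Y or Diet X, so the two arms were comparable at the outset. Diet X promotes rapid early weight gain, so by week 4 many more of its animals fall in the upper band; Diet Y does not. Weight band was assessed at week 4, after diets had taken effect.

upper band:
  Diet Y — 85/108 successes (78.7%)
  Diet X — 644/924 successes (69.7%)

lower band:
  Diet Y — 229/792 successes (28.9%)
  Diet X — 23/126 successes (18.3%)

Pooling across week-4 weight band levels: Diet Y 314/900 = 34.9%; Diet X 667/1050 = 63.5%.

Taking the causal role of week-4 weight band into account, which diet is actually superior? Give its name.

Diet X

The week-4 weight band-specific comparison favours Diet Y throughout, but the pooled figures favour Diet X. The question is whether to condition on week-4 weight band.
Week-4 weight band is recorded after the diet and is itself shifted by it — it sits on the causal path from diet to outcome. Conditioning on a mediator would strip out part of the effect we want; the pooled comparison gives the total causal effect.
Pooled: Diet Y 34.9% vs Diet X 63.5%; Diet X is higher overall.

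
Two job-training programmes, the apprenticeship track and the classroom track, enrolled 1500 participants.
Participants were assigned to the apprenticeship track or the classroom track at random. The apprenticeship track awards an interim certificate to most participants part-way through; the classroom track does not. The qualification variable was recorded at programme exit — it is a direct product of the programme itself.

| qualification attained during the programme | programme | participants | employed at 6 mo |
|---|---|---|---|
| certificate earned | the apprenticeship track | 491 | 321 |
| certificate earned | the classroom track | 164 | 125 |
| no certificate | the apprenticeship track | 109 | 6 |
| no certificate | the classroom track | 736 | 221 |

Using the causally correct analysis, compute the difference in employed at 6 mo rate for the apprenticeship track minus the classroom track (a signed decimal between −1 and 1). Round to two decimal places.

+0.16

Stratifying would compare programmes among participants the programmes themselves sorted into qualification attained during the programme groups — a form of selection on an intermediate. The unconditioned pooled rates give the total causal effect.
The causal difference is the pooled difference: 0.545 − 0.384 = +0.161.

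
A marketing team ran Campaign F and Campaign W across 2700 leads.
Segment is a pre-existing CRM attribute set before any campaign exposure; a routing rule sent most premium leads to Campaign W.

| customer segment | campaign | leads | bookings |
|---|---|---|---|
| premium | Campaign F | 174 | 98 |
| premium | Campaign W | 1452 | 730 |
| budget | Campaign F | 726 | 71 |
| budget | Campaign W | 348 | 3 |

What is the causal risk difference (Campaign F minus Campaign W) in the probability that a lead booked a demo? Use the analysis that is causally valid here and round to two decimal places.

Since customer segment is a pre-existing factor (not a product of the campaign) and it affects the outcome on its own, it is a confounder. The stratified rates, not the pooled rate, identify the causal effect.
Adjusting over the population distribution of customer segment: 0.602·(0.563−0.503) + 0.398·(0.098−0.009) = +0.072.

+0.07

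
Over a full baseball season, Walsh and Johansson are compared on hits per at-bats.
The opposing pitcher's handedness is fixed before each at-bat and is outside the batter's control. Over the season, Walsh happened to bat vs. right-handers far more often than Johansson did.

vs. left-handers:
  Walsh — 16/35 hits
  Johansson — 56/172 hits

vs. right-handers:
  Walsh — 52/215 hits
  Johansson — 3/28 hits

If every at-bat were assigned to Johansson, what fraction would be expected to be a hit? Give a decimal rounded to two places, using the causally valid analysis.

0.21

Walsh is higher inside every pitcher handedness stratum but Johansson is higher in aggregate. Whether to stratify depends on how pitcher handedness relates to the player.
The imbalance in pitcher handedness arose from how at-bats were allocated, not from anything the player did; and pitcher handedness independently affects the outcome. The pooled gap is confounded — condition on pitcher handedness.
Standardising Johansson to the population pitcher handedness mix: 0.460·56/172 + 0.540·3/28 = 0.208.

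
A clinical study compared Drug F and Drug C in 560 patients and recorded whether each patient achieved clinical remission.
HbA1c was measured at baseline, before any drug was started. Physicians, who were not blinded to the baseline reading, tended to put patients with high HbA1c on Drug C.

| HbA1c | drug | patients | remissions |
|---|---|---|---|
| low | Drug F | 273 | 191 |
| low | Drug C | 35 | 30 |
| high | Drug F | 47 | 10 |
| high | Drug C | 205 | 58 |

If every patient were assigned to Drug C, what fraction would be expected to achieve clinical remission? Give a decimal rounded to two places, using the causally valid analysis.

0.60

HbA1c is set before the drug has any effect — it is not caused by the drug — and it independently drives the outcome. That makes it a confounder, so the causal comparison is within HbA1c levels.
Standardising Drug C to the population HbA1c mix: 0.550·30/35 + 0.450·58/205 = 0.599.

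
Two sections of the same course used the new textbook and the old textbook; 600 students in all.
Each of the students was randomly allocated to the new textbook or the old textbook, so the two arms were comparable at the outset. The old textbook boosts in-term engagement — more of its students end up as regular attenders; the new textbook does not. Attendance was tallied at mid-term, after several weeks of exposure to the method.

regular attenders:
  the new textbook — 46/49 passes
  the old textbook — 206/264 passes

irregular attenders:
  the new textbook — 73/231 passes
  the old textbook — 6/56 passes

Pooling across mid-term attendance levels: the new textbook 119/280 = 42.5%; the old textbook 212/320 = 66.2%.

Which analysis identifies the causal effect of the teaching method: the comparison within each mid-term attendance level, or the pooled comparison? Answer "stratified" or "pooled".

The mid-term attendance-specific comparison favours the new textbook throughout, but the pooled figures favour the old textbook. The question is whether to condition on mid-term attendance.
Mid-term attendance is downstream of the teaching method. One should not condition on a consequence of treatment, so the overall rates are the right comparison.
Pooled: the new textbook 42.5% vs the old textbook 66.2%; the old textbook is higher overall.

pooled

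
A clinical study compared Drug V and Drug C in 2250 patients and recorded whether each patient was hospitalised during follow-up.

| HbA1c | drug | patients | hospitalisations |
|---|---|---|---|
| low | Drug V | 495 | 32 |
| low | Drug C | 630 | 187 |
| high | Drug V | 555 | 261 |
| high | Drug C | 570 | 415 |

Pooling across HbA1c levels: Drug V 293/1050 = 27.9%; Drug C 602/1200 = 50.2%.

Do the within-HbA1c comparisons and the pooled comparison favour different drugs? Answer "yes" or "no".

Within each HbA1c level (low 6.5% vs 29.7%; high 47.0% vs 72.8%), Drug V has the lower rate every time. Pooled: 27.9% vs 50.2% — Drug V has the lower rate overall. They agree.

no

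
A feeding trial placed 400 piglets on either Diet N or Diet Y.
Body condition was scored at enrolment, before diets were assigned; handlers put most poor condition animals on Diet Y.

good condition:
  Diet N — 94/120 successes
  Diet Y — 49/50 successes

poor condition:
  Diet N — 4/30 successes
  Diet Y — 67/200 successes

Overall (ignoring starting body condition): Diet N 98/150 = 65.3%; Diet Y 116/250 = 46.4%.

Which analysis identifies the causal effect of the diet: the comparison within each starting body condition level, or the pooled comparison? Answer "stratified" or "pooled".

stratified

Starting body condition satisfies the back-door criterion: it is not a descendant of the diet, and it blocks the spurious path from diet to outcome. Adjusting for it (i.e., using the within-starting body condition rates) gives the causal effect.
Within each level — good condition: 78.3% vs 98.0%; poor condition: 13.3% vs 33.5% — Diet Y is higher every time.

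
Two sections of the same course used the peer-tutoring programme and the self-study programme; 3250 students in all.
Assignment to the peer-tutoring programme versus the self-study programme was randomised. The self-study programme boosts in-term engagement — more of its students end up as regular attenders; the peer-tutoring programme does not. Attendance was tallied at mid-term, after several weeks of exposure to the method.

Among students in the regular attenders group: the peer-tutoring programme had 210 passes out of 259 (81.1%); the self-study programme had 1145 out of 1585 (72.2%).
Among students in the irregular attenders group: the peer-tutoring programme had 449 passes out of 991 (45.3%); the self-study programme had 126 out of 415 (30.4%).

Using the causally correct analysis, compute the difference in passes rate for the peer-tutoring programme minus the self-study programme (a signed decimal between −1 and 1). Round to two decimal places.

Within every mid-term attendance level the peer-tutoring programme has the higher rate, yet pooled the self-study programme does — Simpson's reversal.
Mid-term attendance is downstream of the teaching method. One should not condition on a consequence of treatment, so the overall rates are the right comparison.
The causal difference is the pooled difference: 0.527 − 0.635 = -0.108.

-0.11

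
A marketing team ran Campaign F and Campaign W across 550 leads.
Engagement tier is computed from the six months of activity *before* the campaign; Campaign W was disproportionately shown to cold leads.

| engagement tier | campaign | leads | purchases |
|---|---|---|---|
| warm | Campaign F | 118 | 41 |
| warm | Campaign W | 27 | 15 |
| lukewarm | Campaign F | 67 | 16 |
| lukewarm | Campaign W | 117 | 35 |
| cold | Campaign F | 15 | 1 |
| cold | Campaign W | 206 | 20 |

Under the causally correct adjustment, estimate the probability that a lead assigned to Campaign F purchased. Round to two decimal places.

0.20

Since engagement tier is a pre-existing factor (not a product of the campaign) and it affects the outcome on its own, it is a confounder. The stratified rates, not the pooled rate, identify the causal effect.
Standardising Campaign F to the population engagement tier mix: 0.264·41/118 + 0.335·16/67 + 0.402·1/15 = 0.198.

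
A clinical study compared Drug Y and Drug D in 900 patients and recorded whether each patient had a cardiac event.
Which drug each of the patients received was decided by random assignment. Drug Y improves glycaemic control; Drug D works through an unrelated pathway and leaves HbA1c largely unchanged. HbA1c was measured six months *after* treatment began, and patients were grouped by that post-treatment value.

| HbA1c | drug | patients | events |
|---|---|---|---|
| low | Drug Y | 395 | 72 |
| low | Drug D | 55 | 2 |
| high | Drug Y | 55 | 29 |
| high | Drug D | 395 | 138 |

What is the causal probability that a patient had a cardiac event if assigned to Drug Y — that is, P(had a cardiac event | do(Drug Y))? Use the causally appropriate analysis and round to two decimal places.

0.22

Stratifying would compare drugs among patients the drugs themselves sorted into HbA1c groups — a form of selection on an intermediate. The unconditioned pooled rates give the total causal effect.
So P(outcome | do(Drug Y)) is just the pooled rate for Drug Y: 101/450 = 0.224.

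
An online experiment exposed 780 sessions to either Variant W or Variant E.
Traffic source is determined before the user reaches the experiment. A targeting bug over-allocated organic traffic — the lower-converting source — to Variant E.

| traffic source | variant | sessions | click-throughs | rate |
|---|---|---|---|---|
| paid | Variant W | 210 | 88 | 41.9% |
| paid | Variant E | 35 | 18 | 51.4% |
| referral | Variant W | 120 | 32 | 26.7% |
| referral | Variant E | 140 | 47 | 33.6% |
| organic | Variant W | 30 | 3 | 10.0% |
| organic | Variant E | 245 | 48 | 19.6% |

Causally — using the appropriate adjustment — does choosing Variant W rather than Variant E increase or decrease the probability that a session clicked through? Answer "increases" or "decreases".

decreases

The imbalance in traffic source arose from how sessions were allocated, not from anything the variant did; and traffic source independently affects the outcome. The pooled gap is confounded — condition on traffic source.
Within each level — paid: 41.9% vs 51.4%; referral: 26.7% vs 33.6%; organic: 10.0% vs 19.6% — Variant E is higher every time.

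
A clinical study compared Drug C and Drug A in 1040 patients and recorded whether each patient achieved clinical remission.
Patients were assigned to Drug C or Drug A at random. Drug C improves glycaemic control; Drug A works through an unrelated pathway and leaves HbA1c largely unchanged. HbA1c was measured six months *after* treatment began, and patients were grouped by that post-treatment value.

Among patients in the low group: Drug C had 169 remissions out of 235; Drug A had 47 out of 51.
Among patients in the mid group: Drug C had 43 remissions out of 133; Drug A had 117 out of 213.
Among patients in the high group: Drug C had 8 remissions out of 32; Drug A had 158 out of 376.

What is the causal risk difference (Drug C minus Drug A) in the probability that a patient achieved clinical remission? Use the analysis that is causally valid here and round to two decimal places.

+0.05

HbA1c is recorded after the drug and is itself shifted by it — it sits on the causal path from drug to outcome. Conditioning on a mediator would strip out part of the effect we want; the pooled comparison gives the total causal effect.
The causal difference is the pooled difference: 0.550 − 0.503 = +0.047.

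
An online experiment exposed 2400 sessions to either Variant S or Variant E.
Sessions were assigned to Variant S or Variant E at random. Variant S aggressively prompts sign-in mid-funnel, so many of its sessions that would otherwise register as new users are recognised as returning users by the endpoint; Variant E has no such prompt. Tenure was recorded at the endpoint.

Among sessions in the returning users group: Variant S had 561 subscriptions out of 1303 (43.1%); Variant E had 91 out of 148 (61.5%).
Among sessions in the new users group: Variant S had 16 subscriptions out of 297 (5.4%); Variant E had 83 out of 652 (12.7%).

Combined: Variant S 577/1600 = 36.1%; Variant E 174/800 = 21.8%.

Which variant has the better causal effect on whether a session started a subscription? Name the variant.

Stratifying would compare variants among sessions the variants themselves sorted into user tenure groups — a form of selection on an intermediate. The unconditioned pooled rates give the total causal effect.
Pooled: Variant S 36.1% vs Variant E 21.8%; Variant S is higher overall.

Variant S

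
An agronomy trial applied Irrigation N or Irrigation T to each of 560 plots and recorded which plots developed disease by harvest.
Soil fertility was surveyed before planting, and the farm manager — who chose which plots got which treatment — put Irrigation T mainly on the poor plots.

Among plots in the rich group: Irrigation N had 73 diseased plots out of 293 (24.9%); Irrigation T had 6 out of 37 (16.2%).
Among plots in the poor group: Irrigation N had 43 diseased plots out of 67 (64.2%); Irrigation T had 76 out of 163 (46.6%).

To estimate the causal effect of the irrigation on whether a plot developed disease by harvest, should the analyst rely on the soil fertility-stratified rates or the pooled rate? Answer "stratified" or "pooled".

Nothing the irrigation does changes soil fertility; the imbalance is an allocation artefact. With soil fertility also predicting the outcome, the pooled figure is confounded, and the within-stratum comparison is the causal one.
Within each level — rich: 24.9% vs 16.2%; poor: 64.2% vs 46.6% — Irrigation T is lower every time.

stratified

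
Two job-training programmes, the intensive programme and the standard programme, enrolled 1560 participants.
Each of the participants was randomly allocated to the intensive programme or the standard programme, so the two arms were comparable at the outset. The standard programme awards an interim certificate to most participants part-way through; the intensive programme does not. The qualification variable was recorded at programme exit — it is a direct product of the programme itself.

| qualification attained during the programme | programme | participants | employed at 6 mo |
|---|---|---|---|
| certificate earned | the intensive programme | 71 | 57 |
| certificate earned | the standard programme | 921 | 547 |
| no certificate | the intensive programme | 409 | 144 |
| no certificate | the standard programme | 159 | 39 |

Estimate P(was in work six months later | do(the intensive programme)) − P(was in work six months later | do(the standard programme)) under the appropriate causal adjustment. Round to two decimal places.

The stratified and pooled comparisons disagree (the intensive programme wins within each qualification attained during the programme; the standard programme wins overall), so the answer turns on the causal role of qualification attained during the programme.
The distribution of qualification attained during the programme is itself part of what the programme does — it is an intermediate outcome. Holding it fixed would remove that part of the effect; the total effect is the pooled difference.
The causal difference is the pooled difference: 0.419 − 0.543 = -0.124.

-0.12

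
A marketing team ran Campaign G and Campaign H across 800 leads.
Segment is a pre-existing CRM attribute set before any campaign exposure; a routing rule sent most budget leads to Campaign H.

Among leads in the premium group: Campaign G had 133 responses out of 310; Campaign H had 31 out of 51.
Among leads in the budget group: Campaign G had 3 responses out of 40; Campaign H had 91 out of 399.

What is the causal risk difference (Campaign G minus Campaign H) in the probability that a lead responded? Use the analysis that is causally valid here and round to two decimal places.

Customer segment differs across campaigns for reasons unrelated to any effect of the campaign itself, and it separately predicts the outcome — a classic confounder. We must compare within customer segment levels.
Adjusting over the population distribution of customer segment: 0.451·(0.429−0.608) + 0.549·(0.075−0.228) = -0.165.

-0.16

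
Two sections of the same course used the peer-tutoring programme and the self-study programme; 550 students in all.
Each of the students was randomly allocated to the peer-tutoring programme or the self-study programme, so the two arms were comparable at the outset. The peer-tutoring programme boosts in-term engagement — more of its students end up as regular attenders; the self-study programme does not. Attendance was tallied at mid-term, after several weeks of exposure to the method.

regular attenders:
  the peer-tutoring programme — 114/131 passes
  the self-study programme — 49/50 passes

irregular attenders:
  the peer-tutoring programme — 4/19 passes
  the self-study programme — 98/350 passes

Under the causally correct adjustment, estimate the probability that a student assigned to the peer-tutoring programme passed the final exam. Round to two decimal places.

0.79

Within every mid-term attendance level the self-study programme has the higher rate, yet pooled the peer-tutoring programme does — Simpson's reversal.
Stratifying would compare teaching methods among students the teaching methods themselves sorted into mid-term attendance groups — a form of selection on an intermediate. The unconditioned pooled rates give the total causal effect.
So P(outcome | do(the peer-tutoring programme)) is just the pooled rate for the peer-tutoring programme: 118/150 = 0.787.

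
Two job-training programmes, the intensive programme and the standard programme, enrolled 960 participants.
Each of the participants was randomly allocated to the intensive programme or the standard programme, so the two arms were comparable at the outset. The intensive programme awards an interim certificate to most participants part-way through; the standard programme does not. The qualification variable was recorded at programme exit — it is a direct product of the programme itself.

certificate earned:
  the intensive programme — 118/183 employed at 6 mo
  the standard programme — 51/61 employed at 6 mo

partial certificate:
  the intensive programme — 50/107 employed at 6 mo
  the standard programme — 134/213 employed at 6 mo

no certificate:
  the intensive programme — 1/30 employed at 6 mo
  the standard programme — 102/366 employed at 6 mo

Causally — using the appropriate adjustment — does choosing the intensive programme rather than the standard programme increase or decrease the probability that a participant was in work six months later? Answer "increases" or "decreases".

increases

Qualification attained during the programme lies on the pathway programme → qualification attained during the programme → outcome, so adjusting for it blocks the indirect effect. For the total causal effect of programme, use the unadjusted pooled rates.
Pooled: the intensive programme 52.8% vs the standard programme 44.8%; the intensive programme is higher overall.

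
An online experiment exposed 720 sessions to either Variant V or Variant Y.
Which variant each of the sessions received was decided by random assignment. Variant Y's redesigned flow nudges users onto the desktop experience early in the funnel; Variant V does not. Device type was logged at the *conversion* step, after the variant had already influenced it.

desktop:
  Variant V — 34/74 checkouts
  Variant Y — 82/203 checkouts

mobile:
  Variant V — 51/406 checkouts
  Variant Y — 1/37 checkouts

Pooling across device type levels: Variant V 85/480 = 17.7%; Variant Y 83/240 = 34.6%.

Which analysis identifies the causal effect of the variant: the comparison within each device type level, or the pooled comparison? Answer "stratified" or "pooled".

Because the variant influences device type, device type is a post-treatment mediator, not a confounder. Stratifying on it would bias the estimate; the causal effect is the crude pooled difference.
Pooled: Variant V 17.7% vs Variant Y 34.6%; Variant Y is higher overall.

pooled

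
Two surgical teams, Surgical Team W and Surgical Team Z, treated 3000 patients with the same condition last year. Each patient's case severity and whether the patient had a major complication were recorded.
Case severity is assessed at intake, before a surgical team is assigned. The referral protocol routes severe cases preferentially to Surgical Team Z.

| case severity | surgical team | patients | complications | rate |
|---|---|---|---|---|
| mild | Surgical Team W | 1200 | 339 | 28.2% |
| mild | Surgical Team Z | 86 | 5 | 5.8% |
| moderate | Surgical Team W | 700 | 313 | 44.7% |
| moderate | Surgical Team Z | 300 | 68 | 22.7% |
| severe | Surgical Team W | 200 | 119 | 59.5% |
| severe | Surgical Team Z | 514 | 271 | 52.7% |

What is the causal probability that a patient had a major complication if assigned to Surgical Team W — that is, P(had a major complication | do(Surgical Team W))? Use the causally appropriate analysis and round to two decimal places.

0.41

Within every case severity level Surgical Team Z has the lower rate, yet pooled Surgical Team W does — Simpson's reversal.
Here case severity is a common cause — it drives both which surgical team a case falls under and the outcome. The crude comparison mixes populations; the stratum-specific rates are the causally relevant ones.
Standardising Surgical Team W to the population case severity mix: 0.429·339/1200 + 0.333·313/700 + 0.238·119/200 = 0.412.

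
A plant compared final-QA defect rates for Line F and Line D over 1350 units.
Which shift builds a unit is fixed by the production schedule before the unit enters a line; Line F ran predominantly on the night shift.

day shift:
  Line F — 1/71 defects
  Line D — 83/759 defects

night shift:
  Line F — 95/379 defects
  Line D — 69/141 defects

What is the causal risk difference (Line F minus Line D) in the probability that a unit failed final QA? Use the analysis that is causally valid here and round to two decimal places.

Within every shift level Line F has the lower rate, yet pooled Line D does — Simpson's reversal.
The imbalance in shift arose from how units were allocated, not from anything the line did; and shift independently affects the outcome. The pooled gap is confounded — condition on shift.
Adjusting over the population distribution of shift: 0.615·(0.014−0.109) + 0.385·(0.251−0.489) = -0.151.

-0.15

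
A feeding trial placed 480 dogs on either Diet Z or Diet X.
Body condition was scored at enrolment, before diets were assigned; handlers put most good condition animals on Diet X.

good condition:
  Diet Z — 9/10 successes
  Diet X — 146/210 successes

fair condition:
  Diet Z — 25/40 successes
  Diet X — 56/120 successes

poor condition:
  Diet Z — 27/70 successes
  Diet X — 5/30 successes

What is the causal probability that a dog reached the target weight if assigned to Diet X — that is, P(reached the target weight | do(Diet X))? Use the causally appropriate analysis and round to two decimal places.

The starting body condition-specific comparison favours Diet Z throughout, but the pooled figures favour Diet X. The question is whether to condition on starting body condition.
Nothing the diet does changes starting body condition; the imbalance is an allocation artefact. With starting body condition also predicting the outcome, the pooled figure is confounded, and the within-stratum comparison is the causal one.
Standardising Diet X to the population starting body condition mix: 0.458·146/210 + 0.333·56/120 + 0.208·5/30 = 0.509.

0.51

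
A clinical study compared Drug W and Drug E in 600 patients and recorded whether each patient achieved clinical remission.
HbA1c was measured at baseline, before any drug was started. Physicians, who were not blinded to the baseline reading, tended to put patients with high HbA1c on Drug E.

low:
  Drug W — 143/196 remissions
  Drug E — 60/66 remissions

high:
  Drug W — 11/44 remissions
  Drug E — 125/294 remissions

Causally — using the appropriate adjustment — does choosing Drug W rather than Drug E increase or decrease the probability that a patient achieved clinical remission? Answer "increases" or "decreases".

HbA1c is set before the drug has any effect — it is not caused by the drug — and it independently drives the outcome. That makes it a confounder, so the causal comparison is within HbA1c levels.
Within each level — low: 73.0% vs 90.9%; high: 25.0% vs 42.5% — Drug E is higher every time.

decreases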